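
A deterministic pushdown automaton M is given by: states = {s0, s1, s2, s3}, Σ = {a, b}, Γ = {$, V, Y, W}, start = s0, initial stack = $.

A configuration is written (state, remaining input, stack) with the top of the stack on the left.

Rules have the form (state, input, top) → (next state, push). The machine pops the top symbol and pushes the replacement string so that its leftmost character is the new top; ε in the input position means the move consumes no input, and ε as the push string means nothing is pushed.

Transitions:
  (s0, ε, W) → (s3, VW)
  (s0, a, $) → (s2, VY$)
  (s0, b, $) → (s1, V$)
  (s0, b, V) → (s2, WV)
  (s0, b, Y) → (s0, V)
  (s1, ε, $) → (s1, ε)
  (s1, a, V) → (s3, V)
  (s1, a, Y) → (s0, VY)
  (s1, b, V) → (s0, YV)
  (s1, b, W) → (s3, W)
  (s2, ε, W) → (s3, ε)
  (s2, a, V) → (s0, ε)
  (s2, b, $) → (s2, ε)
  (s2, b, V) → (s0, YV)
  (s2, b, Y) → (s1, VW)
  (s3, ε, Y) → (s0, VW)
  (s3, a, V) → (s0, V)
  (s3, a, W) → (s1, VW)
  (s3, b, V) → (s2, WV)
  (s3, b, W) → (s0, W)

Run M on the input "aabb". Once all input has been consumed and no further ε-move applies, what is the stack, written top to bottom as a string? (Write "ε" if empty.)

V$

(s0, aabb, $)
  read a, top $: go to s2, push VY$ → (s2, abb, VY$)
  read a, top V: go to s0, push ε → (s0, bb, Y$)
  read b, top Y: go to s0, push V → (s0, b, V$)
  read b, top V: go to s2, push WV → (s2, ε, WV$)
  ε-move, top W: go to s3, push ε → (s3, ε, V$)
All input consumed in state s3 with stack V$.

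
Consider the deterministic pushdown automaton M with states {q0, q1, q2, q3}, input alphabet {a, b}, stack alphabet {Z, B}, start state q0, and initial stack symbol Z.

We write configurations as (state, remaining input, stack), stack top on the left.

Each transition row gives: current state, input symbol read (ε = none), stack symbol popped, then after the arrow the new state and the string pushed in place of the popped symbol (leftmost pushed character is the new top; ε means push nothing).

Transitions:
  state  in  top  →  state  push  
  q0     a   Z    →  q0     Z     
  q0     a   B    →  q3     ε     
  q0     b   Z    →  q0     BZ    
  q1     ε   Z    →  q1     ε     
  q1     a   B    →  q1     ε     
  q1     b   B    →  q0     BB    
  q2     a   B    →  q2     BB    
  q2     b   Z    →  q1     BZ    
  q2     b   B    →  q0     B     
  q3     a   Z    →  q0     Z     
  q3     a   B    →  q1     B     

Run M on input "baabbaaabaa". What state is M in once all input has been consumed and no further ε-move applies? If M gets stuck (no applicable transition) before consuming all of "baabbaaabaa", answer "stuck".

stuck

(q0, baabbaaabaa, Z)
  read b, top Z: go to q0, push BZ → (q0, aabbaaabaa, BZ)
  read a, top B: go to q3, push ε → (q3, abbaaabaa, Z)
  read a, top Z: go to q0, push Z → (q0, bbaaabaa, Z)
  read b, top Z: go to q0, push BZ → (q0, baaabaa, BZ)
No transition for (q0, b, top B); M blocks with input baaabaa remaining.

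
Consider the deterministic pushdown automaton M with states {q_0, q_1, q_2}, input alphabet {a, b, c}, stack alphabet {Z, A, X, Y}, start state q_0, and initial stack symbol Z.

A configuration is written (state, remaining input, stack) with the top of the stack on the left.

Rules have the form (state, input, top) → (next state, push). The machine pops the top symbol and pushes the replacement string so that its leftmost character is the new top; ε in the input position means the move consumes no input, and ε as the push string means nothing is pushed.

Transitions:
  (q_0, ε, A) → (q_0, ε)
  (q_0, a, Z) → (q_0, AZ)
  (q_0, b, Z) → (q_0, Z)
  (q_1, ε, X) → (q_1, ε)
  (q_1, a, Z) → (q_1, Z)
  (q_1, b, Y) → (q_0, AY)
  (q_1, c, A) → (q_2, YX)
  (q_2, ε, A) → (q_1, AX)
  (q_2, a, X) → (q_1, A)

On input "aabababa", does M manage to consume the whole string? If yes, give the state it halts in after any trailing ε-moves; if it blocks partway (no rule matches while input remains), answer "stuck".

(q_0, aabababa, Z)
  read a, top Z: go to q_0, push AZ → (q_0, abababa, AZ)
  ε-move, top A: go to q_0, push ε → (q_0, abababa, Z)
  read a, top Z: go to q_0, push AZ → (q_0, bababa, AZ)
  ε-move, top A: go to q_0, push ε → (q_0, bababa, Z)
  read b, top Z: go to q_0, push Z → (q_0, ababa, Z)
  read a, top Z: go to q_0, push AZ → (q_0, baba, AZ)
  ε-move, top A: go to q_0, push ε → (q_0, baba, Z)
  read b, top Z: go to q_0, push Z → (q_0, aba, Z)
  read a, top Z: go to q_0, push AZ → (q_0, ba, AZ)
  ε-move, top A: go to q_0, push ε → (q_0, ba, Z)
  read b, top Z: go to q_0, push Z → (q_0, a, Z)
  read a, top Z: go to q_0, push AZ → (q_0, ε, AZ)
  ε-move, top A: go to q_0, push ε → (q_0, ε, Z)
All input consumed; M is in state q_0.

q_0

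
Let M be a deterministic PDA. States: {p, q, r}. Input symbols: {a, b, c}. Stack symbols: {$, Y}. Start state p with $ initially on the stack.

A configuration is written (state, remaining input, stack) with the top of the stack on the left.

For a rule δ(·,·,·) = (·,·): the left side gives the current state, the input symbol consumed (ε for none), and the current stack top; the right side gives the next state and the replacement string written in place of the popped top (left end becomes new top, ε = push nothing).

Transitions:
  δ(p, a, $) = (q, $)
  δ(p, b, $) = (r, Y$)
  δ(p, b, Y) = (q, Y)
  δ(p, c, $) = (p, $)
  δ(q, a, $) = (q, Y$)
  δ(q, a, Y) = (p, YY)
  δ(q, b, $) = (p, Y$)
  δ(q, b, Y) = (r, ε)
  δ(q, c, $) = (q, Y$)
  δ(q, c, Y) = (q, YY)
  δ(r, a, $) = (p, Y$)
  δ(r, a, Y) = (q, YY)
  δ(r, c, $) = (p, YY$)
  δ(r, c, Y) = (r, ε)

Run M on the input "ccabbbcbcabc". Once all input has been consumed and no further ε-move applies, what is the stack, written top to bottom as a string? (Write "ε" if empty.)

(p, ccabbbcbcabc, $)
  read c, top $: go to p, push $ → (p, cabbbcbcabc, $)
  read c, top $: go to p, push $ → (p, abbbcbcabc, $)
  read a, top $: go to q, push $ → (q, bbbcbcabc, $)
  read b, top $: go to p, push Y$ → (p, bbcbcabc, Y$)
  read b, top Y: go to q, push Y → (q, bcbcabc, Y$)
  read b, top Y: go to r, push ε → (r, cbcabc, $)
  read c, top $: go to p, push YY$ → (p, bcabc, YY$)
  read b, top Y: go to q, push Y → (q, cabc, YY$)
  read c, top Y: go to q, push YY → (q, abc, YYY$)
  read a, top Y: go to p, push YY → (p, bc, YYYY$)
  read b, top Y: go to q, push Y → (q, c, YYYY$)
  read c, top Y: go to q, push YY → (q, ε, YYYYY$)
All input consumed in state q with stack YYYYY$.

YYYYY$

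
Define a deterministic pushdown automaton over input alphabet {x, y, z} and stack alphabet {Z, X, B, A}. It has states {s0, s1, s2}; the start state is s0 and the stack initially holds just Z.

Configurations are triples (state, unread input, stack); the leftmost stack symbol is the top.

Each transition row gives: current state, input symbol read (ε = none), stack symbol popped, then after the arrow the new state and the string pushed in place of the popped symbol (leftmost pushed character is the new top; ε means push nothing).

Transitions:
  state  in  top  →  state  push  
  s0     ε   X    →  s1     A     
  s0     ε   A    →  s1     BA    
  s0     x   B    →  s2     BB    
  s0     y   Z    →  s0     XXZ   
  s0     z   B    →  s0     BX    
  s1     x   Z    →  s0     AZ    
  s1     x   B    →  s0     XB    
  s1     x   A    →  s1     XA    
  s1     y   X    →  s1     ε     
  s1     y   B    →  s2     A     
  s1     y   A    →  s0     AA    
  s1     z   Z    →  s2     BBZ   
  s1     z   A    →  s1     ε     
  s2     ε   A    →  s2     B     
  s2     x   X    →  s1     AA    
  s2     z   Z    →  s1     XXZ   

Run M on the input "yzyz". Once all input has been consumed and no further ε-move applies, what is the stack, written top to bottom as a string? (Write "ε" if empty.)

BBZ

(s0, yzyz, Z)
  read y, top Z: go to s0, push XXZ → (s0, zyz, XXZ)
  ε-move, top X: go to s1, push A → (s1, zyz, AXZ)
  read z, top A: go to s1, push ε → (s1, yz, XZ)
  read y, top X: go to s1, push ε → (s1, z, Z)
  read z, top Z: go to s2, push BBZ → (s2, ε, BBZ)
All input consumed in state s2 with stack BBZ.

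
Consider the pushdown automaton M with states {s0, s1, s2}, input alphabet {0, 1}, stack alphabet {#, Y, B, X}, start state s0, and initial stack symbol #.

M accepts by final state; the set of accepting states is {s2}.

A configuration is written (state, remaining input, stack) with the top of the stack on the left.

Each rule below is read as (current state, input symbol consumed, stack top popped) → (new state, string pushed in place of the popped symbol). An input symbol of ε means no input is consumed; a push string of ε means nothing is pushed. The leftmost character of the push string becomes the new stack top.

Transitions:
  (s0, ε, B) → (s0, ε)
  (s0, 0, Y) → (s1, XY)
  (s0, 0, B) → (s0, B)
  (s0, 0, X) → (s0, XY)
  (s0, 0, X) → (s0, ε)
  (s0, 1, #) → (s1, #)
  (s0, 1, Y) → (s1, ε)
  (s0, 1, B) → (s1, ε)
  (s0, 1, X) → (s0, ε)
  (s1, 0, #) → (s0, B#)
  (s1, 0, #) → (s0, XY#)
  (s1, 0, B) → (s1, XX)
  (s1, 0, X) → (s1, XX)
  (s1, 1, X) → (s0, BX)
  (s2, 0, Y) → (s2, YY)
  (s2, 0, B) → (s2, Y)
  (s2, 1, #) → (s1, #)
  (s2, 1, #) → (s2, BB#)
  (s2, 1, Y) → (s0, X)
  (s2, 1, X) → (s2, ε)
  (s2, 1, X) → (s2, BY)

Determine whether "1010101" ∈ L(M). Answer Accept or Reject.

Reject

No computation consumes all input and reaches a final state.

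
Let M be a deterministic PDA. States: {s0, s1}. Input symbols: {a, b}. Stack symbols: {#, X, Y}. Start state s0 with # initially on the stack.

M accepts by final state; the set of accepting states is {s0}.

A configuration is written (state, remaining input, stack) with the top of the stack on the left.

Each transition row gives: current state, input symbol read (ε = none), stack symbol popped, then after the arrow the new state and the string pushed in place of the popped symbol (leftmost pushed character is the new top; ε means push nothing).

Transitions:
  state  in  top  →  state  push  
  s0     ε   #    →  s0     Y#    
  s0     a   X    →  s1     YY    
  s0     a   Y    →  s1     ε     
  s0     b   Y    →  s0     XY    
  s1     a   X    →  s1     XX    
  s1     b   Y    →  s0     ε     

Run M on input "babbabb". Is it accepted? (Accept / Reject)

Accept

(s0, babbabb, #) ⊢ (s0, babbabb, Y#) ⊢ (s0, abbabb, XY#) ⊢ (s1, bbabb, YYY#) ⊢ (s0, babb, YY#) ⊢ (s0, abb, XYY#) ⊢ (s1, bb, YYYY#) ⊢ (s0, b, YYY#) ⊢ (s0, ε, XYYY#)
All input consumed; state s0 ∈ F.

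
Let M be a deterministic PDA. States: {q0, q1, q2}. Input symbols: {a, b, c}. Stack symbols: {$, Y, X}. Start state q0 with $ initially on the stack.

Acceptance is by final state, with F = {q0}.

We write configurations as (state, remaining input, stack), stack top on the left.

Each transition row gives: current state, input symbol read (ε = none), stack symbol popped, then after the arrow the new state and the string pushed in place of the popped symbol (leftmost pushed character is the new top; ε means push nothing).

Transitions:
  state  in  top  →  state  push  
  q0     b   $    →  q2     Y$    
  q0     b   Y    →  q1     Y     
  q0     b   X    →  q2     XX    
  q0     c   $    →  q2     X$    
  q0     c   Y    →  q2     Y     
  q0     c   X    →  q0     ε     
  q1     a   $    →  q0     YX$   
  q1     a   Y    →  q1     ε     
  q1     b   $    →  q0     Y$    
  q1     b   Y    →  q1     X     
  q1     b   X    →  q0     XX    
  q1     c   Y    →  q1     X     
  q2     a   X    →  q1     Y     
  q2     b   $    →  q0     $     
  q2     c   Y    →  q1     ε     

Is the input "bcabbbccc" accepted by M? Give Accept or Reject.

(q0, bcabbbccc, $)
  read b, top $: go to q2, push Y$ → (q2, cabbbccc, Y$)
  read c, top Y: go to q1, push ε → (q1, abbbccc, $)
  read a, top $: go to q0, push YX$ → (q0, bbbccc, YX$)
  read b, top Y: go to q1, push Y → (q1, bbccc, YX$)
  read b, top Y: go to q1, push X → (q1, bccc, XX$)
  read b, top X: go to q0, push XX → (q0, ccc, XXX$)
  read c, top X: go to q0, push ε → (q0, cc, XX$)
  read c, top X: go to q0, push ε → (q0, c, X$)
  read c, top X: go to q0, push ε → (q0, ε, $)
All input consumed; state q0 ∈ F.

Accept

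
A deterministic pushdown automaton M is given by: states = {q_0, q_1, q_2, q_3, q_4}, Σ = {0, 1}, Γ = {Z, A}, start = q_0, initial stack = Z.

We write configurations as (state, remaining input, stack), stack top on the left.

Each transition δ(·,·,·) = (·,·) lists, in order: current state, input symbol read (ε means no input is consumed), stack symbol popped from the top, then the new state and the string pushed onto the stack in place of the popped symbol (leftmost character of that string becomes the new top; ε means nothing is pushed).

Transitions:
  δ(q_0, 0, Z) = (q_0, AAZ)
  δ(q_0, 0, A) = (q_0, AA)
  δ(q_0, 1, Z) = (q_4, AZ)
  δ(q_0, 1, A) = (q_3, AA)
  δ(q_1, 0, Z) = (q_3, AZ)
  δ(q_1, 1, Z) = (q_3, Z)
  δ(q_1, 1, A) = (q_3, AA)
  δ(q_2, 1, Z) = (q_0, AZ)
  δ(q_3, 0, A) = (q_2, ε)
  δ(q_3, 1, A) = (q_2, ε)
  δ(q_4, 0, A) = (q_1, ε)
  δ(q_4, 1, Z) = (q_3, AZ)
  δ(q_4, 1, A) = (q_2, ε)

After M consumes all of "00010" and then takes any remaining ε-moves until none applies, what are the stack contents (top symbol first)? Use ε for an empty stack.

(q_0, 00010, Z) ⊢ (q_0, 0010, AAZ) ⊢ (q_0, 010, AAAZ) ⊢ (q_0, 10, AAAAZ) ⊢ (q_3, 0, AAAAAZ) ⊢ (q_2, ε, AAAAZ)
All input consumed in state q_2 with stack AAAAZ.

AAAAZ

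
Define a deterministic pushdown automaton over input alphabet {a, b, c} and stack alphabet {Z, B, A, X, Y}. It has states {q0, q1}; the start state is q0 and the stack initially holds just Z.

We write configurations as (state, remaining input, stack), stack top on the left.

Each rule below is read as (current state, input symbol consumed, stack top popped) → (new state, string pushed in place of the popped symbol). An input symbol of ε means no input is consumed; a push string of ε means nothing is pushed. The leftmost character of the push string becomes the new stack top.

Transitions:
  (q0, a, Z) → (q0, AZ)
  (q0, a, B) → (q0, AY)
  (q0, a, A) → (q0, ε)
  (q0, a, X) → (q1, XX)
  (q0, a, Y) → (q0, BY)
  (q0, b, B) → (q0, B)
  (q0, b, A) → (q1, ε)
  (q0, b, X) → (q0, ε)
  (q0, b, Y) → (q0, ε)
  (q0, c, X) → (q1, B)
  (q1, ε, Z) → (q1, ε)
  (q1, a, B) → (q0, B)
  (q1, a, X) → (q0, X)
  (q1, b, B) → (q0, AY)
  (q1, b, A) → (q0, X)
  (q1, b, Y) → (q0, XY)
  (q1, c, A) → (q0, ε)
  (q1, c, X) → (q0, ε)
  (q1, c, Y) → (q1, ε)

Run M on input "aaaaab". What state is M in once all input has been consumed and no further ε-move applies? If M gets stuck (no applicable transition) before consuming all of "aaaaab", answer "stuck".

(q0, aaaaab, Z)
  read a, top Z: go to q0, push AZ → (q0, aaaab, AZ)
  read a, top A: go to q0, push ε → (q0, aaab, Z)
  read a, top Z: go to q0, push AZ → (q0, aab, AZ)
  read a, top A: go to q0, push ε → (q0, ab, Z)
  read a, top Z: go to q0, push AZ → (q0, b, AZ)
  read b, top A: go to q1, push ε → (q1, ε, Z)
  ε-move, top Z: go to q1, push ε → (q1, ε, ε)
All input consumed; M is in state q1.

q1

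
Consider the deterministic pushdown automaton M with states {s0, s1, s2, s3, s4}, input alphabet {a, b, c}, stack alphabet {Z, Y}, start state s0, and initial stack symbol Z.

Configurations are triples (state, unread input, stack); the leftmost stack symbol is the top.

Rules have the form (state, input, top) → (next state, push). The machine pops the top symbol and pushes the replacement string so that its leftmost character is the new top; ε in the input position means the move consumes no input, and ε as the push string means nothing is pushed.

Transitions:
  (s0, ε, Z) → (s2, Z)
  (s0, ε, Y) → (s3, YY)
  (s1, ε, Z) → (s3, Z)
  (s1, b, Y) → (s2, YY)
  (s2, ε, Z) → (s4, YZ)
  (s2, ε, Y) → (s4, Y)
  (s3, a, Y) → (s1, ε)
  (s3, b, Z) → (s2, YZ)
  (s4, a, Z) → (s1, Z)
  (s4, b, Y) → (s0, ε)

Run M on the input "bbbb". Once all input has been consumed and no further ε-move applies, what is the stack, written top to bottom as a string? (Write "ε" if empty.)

(s0, bbbb, Z) ⊢ (s2, bbbb, Z) ⊢ (s4, bbbb, YZ) ⊢ (s0, bbb, Z) ⊢ (s2, bbb, Z) ⊢ (s4, bbb, YZ) ⊢ (s0, bb, Z) ⊢ (s2, bb, Z) ⊢ (s4, bb, YZ) ⊢ (s0, b, Z) ⊢ (s2, b, Z) ⊢ (s4, b, YZ) ⊢ (s0, ε, Z) ⊢ (s2, ε, Z) ⊢ (s4, ε, YZ)
All input consumed in state s4 with stack YZ.

YZ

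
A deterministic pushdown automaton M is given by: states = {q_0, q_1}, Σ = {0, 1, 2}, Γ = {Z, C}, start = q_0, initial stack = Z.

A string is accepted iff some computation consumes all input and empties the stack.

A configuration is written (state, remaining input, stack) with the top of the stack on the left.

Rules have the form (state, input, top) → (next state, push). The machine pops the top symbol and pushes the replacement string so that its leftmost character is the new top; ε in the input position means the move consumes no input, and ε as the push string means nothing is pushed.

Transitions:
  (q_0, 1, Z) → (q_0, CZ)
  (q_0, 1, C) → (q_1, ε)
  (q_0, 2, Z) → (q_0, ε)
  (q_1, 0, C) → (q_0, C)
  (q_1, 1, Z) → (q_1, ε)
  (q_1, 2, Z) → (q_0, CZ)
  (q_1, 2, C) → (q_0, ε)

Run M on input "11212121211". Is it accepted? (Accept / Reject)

(q_0, 11212121211, Z)
  read 1, top Z: go to q_0, push CZ → (q_0, 1212121211, CZ)
  read 1, top C: go to q_1, push ε → (q_1, 212121211, Z)
  read 2, top Z: go to q_0, push CZ → (q_0, 12121211, CZ)
  read 1, top C: go to q_1, push ε → (q_1, 2121211, Z)
  read 2, top Z: go to q_0, push CZ → (q_0, 121211, CZ)
  read 1, top C: go to q_1, push ε → (q_1, 21211, Z)
  read 2, top Z: go to q_0, push CZ → (q_0, 1211, CZ)
  read 1, top C: go to q_1, push ε → (q_1, 211, Z)
  read 2, top Z: go to q_0, push CZ → (q_0, 11, CZ)
  read 1, top C: go to q_1, push ε → (q_1, 1, Z)
  read 1, top Z: go to q_1, push ε → (q_1, ε, ε)
All input consumed and the stack is empty.

Accept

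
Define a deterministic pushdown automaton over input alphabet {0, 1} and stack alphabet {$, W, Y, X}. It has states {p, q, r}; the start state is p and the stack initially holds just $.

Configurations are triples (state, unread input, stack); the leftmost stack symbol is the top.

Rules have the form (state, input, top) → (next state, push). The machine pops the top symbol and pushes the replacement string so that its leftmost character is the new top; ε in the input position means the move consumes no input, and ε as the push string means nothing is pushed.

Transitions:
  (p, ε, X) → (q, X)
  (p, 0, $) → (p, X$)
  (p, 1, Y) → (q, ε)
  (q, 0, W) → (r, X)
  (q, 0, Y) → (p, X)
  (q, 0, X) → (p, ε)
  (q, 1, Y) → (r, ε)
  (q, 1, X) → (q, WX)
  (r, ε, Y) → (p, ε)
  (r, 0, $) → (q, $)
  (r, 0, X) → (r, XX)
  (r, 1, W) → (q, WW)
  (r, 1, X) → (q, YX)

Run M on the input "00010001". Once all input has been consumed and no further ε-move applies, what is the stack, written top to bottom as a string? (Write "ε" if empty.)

(p, 00010001, $)
  read 0, top $: go to p, push X$ → (p, 0010001, X$)
  ε-move, top X: go to q, push X → (q, 0010001, X$)
  read 0, top X: go to p, push ε → (p, 010001, $)
  read 0, top $: go to p, push X$ → (p, 10001, X$)
  ε-move, top X: go to q, push X → (q, 10001, X$)
  read 1, top X: go to q, push WX → (q, 0001, WX$)
  read 0, top W: go to r, push X → (r, 001, XX$)
  read 0, top X: go to r, push XX → (r, 01, XXX$)
  read 0, top X: go to r, push XX → (r, 1, XXXX$)
  read 1, top X: go to q, push YX → (q, ε, YXXXX$)
All input consumed in state q with stack YXXXX$.

YXXXX$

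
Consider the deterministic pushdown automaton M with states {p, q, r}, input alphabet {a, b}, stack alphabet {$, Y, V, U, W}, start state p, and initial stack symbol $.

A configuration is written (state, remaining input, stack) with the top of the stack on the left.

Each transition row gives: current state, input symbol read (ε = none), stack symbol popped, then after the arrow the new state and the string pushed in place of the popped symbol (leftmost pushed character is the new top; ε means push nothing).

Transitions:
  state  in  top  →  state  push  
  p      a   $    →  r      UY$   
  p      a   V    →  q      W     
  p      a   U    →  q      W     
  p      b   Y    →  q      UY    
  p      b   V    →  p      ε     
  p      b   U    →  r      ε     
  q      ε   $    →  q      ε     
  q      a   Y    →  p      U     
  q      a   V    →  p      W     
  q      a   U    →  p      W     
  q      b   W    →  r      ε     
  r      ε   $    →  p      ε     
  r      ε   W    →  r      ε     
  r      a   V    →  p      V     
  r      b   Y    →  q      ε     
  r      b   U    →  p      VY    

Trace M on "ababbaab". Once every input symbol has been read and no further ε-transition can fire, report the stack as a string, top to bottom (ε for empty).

(p, ababbaab, $)
  read a, top $: go to r, push UY$ → (r, babbaab, UY$)
  read b, top U: go to p, push VY → (p, abbaab, VYY$)
  read a, top V: go to q, push W → (q, bbaab, WYY$)
  read b, top W: go to r, push ε → (r, baab, YY$)
  read b, top Y: go to q, push ε → (q, aab, Y$)
  read a, top Y: go to p, push U → (p, ab, U$)
  read a, top U: go to q, push W → (q, b, W$)
  read b, top W: go to r, push ε → (r, ε, $)
  ε-move, top $: go to p, push ε → (p, ε, ε)
All input consumed in state p with stack ε.

ε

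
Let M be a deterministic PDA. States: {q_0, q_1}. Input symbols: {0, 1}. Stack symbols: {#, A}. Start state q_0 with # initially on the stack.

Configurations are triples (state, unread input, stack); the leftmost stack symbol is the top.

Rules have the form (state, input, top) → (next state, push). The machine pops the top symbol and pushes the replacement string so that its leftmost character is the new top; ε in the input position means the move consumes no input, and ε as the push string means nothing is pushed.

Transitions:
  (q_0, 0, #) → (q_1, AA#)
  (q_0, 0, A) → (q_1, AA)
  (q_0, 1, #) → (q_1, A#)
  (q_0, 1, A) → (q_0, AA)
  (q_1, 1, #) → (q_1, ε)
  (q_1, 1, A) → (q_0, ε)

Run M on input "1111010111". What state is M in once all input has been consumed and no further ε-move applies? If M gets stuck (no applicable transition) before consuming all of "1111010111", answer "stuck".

q_0

(q_0, 1111010111, #) ⊢ (q_1, 111010111, A#) ⊢ (q_0, 11010111, #) ⊢ (q_1, 1010111, A#) ⊢ (q_0, 010111, #) ⊢ (q_1, 10111, AA#) ⊢ (q_0, 0111, A#) ⊢ (q_1, 111, AA#) ⊢ (q_0, 11, A#) ⊢ (q_0, 1, AA#) ⊢ (q_0, ε, AAA#)
All input consumed; M is in state q_0.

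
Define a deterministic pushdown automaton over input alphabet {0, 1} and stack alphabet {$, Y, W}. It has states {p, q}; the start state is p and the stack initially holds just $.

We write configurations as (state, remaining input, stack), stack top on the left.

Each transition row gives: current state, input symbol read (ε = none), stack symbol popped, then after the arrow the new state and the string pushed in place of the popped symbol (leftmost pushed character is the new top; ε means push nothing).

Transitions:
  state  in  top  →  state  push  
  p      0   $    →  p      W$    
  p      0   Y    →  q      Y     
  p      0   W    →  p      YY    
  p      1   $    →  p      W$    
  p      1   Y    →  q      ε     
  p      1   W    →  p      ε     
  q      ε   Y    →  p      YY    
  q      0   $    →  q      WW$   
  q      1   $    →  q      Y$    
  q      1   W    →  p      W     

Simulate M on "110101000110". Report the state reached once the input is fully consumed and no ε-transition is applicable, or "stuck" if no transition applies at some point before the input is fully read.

(p, 110101000110, $) ⊢ (p, 10101000110, W$) ⊢ (p, 0101000110, $) ⊢ (p, 101000110, W$) ⊢ (p, 01000110, $) ⊢ (p, 1000110, W$) ⊢ (p, 000110, $) ⊢ (p, 00110, W$) ⊢ (p, 0110, YY$) ⊢ (q, 110, YY$) ⊢ (p, 110, YYY$) ⊢ (q, 10, YY$) ⊢ (p, 10, YYY$) ⊢ (q, 0, YY$) ⊢ (p, 0, YYY$) ⊢ (q, ε, YYY$) ⊢ (p, ε, YYYY$)
All input consumed; M is in state p.

p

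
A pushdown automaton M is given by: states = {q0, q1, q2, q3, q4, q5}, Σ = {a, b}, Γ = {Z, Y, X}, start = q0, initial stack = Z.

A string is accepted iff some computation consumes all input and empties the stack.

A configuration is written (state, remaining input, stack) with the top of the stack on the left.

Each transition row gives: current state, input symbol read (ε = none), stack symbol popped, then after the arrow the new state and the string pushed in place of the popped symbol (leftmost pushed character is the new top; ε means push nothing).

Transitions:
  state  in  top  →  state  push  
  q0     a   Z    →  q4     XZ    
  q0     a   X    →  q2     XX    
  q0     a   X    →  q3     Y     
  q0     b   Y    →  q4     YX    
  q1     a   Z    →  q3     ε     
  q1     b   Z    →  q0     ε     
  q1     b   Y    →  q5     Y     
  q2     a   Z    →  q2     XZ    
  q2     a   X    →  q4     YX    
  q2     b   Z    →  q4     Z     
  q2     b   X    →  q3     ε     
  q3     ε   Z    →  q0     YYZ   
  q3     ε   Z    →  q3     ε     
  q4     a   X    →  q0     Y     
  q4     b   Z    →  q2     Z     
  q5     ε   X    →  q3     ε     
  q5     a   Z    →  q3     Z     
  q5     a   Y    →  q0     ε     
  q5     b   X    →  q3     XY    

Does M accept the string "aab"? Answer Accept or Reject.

No computation consumes all input and empties the stack.

Reject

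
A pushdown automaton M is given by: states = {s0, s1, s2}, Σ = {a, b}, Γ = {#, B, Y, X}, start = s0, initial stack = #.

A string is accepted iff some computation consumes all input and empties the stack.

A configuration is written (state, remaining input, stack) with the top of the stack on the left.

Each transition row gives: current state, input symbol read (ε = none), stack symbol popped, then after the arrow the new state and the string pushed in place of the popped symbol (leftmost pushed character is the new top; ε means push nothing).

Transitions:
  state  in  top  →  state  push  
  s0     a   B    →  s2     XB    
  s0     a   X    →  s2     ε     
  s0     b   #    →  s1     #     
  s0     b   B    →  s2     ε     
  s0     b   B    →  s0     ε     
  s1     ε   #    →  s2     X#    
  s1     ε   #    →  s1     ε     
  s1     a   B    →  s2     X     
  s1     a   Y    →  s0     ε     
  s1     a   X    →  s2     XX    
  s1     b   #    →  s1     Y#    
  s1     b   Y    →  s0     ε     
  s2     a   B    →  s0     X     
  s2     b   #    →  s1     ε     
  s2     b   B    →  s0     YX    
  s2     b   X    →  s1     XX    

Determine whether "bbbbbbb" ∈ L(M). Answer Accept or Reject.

One accepting computation: (s0, bbbbbbb, #) ⊢ (s1, bbbbbb, #) ⊢ (s1, bbbbb, Y#) ⊢ (s0, bbbb, #) ⊢ (s1, bbb, #) ⊢ (s1, bb, Y#) ⊢ (s0, b, #) ⊢ (s1, ε, #) ⊢ (s1, ε, ε)
All input consumed and the stack is empty.

Accept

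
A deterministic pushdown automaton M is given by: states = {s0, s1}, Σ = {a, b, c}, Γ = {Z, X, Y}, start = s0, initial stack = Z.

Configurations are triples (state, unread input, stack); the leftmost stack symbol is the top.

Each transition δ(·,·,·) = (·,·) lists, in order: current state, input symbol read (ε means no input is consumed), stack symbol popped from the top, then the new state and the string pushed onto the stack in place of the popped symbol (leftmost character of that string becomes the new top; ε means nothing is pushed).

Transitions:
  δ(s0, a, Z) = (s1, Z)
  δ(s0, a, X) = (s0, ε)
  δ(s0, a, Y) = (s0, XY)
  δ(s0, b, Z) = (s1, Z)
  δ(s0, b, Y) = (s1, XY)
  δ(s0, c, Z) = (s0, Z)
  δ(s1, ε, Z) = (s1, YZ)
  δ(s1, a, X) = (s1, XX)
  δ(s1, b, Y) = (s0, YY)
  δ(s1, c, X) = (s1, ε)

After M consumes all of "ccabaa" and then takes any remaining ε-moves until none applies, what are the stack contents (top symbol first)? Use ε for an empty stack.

YYZ

(s0, ccabaa, Z) ⊢ (s0, cabaa, Z) ⊢ (s0, abaa, Z) ⊢ (s1, baa, Z) ⊢ (s1, baa, YZ) ⊢ (s0, aa, YYZ) ⊢ (s0, a, XYYZ) ⊢ (s0, ε, YYZ)
All input consumed in state s0 with stack YYZ.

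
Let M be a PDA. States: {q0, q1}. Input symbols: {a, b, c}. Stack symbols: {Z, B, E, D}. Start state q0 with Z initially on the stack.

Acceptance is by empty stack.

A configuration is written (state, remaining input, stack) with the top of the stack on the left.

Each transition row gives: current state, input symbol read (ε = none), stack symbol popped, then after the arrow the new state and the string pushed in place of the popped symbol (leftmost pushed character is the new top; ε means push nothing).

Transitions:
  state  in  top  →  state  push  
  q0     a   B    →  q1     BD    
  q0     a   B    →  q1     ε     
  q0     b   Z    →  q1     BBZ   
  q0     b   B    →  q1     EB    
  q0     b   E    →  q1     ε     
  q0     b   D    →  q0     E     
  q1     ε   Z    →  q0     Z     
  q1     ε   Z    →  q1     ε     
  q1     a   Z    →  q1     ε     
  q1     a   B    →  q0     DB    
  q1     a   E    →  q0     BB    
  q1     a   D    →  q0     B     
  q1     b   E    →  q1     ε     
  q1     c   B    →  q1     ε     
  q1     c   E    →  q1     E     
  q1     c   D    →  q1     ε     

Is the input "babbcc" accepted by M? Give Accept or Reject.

Accept

One accepting computation: (q0, babbcc, Z) ⊢ (q1, abbcc, BBZ) ⊢ (q0, bbcc, DBBZ) ⊢ (q0, bcc, EBBZ) ⊢ (q1, cc, BBZ) ⊢ (q1, c, BZ) ⊢ (q1, ε, Z) ⊢ (q1, ε, ε)
All input consumed and the stack is empty.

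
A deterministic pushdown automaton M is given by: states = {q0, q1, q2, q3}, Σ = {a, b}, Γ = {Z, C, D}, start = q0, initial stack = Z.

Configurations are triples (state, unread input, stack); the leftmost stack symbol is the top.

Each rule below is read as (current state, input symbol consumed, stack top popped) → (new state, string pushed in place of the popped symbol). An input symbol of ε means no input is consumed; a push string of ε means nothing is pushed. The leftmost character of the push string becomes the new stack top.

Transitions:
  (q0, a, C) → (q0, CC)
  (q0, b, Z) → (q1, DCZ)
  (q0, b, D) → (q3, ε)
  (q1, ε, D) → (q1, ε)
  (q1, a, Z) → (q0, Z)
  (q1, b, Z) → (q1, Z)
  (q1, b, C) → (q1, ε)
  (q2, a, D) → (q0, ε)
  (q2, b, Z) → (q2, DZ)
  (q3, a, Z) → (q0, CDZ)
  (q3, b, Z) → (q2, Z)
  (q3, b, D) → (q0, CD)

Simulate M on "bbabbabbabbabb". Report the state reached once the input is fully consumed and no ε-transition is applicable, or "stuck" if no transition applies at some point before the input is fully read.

(q0, bbabbabbabbabb, Z)
  read b, top Z: go to q1, push DCZ → (q1, babbabbabbabb, DCZ)
  ε-move, top D: go to q1, push ε → (q1, babbabbabbabb, CZ)
  read b, top C: go to q1, push ε → (q1, abbabbabbabb, Z)
  read a, top Z: go to q0, push Z → (q0, bbabbabbabb, Z)
  read b, top Z: go to q1, push DCZ → (q1, babbabbabb, DCZ)
  ε-move, top D: go to q1, push ε → (q1, babbabbabb, CZ)
  read b, top C: go to q1, push ε → (q1, abbabbabb, Z)
  read a, top Z: go to q0, push Z → (q0, bbabbabb, Z)
  read b, top Z: go to q1, push DCZ → (q1, babbabb, DCZ)
  ε-move, top D: go to q1, push ε → (q1, babbabb, CZ)
  read b, top C: go to q1, push ε → (q1, abbabb, Z)
  read a, top Z: go to q0, push Z → (q0, bbabb, Z)
  read b, top Z: go to q1, push DCZ → (q1, babb, DCZ)
  ε-move, top D: go to q1, push ε → (q1, babb, CZ)
  read b, top C: go to q1, push ε → (q1, abb, Z)
  read a, top Z: go to q0, push Z → (q0, bb, Z)
  read b, top Z: go to q1, push DCZ → (q1, b, DCZ)
  ε-move, top D: go to q1, push ε → (q1, b, CZ)
  read b, top C: go to q1, push ε → (q1, ε, Z)
All input consumed; M is in state q1.

q1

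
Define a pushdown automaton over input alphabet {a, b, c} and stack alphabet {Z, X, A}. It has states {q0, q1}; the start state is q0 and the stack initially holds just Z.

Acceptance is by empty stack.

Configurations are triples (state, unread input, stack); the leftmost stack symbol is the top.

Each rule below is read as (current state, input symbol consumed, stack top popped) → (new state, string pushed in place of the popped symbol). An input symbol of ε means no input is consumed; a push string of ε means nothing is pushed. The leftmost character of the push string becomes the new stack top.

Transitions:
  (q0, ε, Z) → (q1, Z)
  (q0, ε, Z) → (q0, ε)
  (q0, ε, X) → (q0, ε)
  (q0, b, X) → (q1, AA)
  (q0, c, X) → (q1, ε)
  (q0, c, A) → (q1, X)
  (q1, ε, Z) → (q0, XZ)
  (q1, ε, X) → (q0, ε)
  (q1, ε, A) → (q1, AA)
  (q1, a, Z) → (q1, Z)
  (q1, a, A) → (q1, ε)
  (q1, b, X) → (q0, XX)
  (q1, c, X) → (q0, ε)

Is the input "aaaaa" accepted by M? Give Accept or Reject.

One accepting computation: (q0, aaaaa, Z) ⊢ (q1, aaaaa, Z) ⊢ (q1, aaaa, Z) ⊢ (q1, aaa, Z) ⊢ (q1, aa, Z) ⊢ (q1, a, Z) ⊢ (q1, ε, Z) ⊢ (q0, ε, XZ) ⊢ (q0, ε, Z) ⊢ (q0, ε, ε)
All input consumed and the stack is empty.

Accept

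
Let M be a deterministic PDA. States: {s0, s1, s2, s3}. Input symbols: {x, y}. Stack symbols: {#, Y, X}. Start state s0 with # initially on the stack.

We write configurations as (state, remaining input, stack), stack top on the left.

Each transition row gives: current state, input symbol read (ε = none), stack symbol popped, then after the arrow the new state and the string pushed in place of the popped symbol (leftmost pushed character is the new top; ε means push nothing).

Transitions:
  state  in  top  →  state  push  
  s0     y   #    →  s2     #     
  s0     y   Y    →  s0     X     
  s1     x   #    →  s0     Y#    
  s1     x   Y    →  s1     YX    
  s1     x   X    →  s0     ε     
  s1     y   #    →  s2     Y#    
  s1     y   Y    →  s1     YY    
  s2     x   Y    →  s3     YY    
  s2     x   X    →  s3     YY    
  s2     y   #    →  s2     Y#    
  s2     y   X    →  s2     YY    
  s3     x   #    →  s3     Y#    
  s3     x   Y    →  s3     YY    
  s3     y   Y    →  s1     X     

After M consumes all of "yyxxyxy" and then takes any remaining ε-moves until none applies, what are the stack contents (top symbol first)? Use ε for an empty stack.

XY#

(s0, yyxxyxy, #) ⊢ (s2, yxxyxy, #) ⊢ (s2, xxyxy, Y#) ⊢ (s3, xyxy, YY#) ⊢ (s3, yxy, YYY#) ⊢ (s1, xy, XYY#) ⊢ (s0, y, YY#) ⊢ (s0, ε, XY#)
All input consumed in state s0 with stack XY#.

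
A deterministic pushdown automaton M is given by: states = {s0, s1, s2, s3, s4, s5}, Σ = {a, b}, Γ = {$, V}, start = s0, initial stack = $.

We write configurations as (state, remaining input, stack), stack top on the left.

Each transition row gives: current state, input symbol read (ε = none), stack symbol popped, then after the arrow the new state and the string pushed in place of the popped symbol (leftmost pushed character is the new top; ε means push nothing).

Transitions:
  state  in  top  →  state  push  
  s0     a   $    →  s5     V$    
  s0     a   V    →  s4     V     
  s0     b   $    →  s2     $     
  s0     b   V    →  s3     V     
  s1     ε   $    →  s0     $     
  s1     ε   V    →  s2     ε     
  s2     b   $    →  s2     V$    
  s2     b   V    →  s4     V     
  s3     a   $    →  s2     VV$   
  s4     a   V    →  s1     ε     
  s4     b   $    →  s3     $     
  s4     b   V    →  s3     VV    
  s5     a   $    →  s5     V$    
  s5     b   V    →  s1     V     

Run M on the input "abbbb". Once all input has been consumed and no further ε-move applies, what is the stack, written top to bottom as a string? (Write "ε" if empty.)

VV$

(s0, abbbb, $) ⊢ (s5, bbbb, V$) ⊢ (s1, bbb, V$) ⊢ (s2, bbb, $) ⊢ (s2, bb, V$) ⊢ (s4, b, V$) ⊢ (s3, ε, VV$)
All input consumed in state s3 with stack VV$.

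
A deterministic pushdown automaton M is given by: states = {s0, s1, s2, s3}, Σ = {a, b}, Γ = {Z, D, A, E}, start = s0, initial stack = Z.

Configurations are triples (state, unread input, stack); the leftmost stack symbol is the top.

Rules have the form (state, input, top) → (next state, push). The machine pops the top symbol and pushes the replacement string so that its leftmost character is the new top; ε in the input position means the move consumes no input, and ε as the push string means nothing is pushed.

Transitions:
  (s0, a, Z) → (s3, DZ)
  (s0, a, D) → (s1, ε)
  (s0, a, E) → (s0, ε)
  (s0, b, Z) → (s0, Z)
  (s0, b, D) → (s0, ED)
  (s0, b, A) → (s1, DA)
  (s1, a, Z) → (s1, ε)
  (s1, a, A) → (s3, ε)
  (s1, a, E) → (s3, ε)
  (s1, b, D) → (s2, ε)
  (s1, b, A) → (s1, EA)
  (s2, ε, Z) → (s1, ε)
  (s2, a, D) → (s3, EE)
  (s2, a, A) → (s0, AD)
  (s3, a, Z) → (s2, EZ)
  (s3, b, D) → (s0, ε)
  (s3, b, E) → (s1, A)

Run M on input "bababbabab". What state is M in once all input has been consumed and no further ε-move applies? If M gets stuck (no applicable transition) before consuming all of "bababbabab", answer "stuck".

(s0, bababbabab, Z) ⊢ (s0, ababbabab, Z) ⊢ (s3, babbabab, DZ) ⊢ (s0, abbabab, Z) ⊢ (s3, bbabab, DZ) ⊢ (s0, babab, Z) ⊢ (s0, abab, Z) ⊢ (s3, bab, DZ) ⊢ (s0, ab, Z) ⊢ (s3, b, DZ) ⊢ (s0, ε, Z)
All input consumed; M is in state s0.

s0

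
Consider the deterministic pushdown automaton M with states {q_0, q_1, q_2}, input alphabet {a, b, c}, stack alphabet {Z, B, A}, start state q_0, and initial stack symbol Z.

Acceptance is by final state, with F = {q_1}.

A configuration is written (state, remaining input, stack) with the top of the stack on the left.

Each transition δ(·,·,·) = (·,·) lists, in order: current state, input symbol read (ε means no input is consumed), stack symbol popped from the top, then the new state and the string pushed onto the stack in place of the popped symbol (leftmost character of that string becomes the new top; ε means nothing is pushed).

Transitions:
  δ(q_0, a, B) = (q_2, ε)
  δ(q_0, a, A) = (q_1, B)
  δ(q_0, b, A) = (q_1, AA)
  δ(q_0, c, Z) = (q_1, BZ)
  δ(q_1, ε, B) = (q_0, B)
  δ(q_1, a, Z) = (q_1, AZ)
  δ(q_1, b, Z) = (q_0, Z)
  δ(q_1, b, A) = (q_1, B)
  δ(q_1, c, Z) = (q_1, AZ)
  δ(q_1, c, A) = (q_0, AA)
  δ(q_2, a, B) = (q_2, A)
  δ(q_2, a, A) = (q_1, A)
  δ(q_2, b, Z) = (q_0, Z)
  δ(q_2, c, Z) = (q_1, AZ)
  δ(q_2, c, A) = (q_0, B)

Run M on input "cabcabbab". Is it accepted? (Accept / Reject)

(q_0, cabcabbab, Z)
  read c, top Z: go to q_1, push BZ → (q_1, abcabbab, BZ)
  ε-move, top B: go to q_0, push B → (q_0, abcabbab, BZ)
  read a, top B: go to q_2, push ε → (q_2, bcabbab, Z)
  read b, top Z: go to q_0, push Z → (q_0, cabbab, Z)
  read c, top Z: go to q_1, push BZ → (q_1, abbab, BZ)
  ε-move, top B: go to q_0, push B → (q_0, abbab, BZ)
  read a, top B: go to q_2, push ε → (q_2, bbab, Z)
  read b, top Z: go to q_0, push Z → (q_0, bab, Z)
No transition applies at (q_0, bab, Z); input not fully consumed.

Reject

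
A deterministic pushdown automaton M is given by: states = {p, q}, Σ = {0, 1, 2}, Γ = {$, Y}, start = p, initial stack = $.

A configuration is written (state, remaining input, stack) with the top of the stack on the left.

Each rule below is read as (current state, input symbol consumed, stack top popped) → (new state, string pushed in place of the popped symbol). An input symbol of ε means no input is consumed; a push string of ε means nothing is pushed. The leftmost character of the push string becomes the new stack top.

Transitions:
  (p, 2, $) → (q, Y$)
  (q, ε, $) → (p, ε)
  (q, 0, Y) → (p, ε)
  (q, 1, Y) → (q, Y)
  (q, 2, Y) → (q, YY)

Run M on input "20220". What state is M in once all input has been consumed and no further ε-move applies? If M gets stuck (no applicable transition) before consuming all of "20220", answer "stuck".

(p, 20220, $)
  read 2, top $: go to q, push Y$ → (q, 0220, Y$)
  read 0, top Y: go to p, push ε → (p, 220, $)
  read 2, top $: go to q, push Y$ → (q, 20, Y$)
  read 2, top Y: go to q, push YY → (q, 0, YY$)
  read 0, top Y: go to p, push ε → (p, ε, Y$)
All input consumed; M is in state p.

p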